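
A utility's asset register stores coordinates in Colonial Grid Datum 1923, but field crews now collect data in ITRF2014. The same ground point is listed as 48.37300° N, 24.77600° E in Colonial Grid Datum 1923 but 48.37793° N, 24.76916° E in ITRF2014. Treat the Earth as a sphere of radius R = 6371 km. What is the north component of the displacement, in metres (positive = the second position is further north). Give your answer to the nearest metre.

ΔN = 548 m

Δφ = 48.37793° − 48.37300° = +0.00493°; Δλ = 24.76916° − 24.77600° = -0.00684°.
1° along a meridian = πR/180 = 111195 m.
ΔN = Δφ × 111195 = 548.2 m; ΔE = Δλ × 111195 × cos(48.37300°) = -0.00684 × 111195 × 0.664279 = -505.2 m.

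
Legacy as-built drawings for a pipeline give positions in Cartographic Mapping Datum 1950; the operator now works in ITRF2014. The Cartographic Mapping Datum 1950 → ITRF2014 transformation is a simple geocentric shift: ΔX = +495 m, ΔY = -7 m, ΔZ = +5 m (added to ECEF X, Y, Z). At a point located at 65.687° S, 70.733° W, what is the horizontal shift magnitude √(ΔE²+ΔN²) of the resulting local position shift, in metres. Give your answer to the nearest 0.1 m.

490.7 m

At φ = -65.687°, λ = -70.733°: sin φ = -0.911310, cos φ = 0.411721, sin λ = -0.943991, cos λ = 0.329971.
ΔE = −sin λ·ΔX + cos λ·ΔY = −(-0.943991)·(495) + (0.329971)·(-7) = 464.97 m.
ΔN = −sin φ cos λ·ΔX − sin φ sin λ·ΔY + cos φ·ΔZ = −(-0.911310)(0.329971)(495) − (-0.911310)(-0.943991)(-7) + (0.411721)(5) = 156.93 m.
Horizontal magnitude = √(ΔE² + ΔN²) = √(464.97² + 156.93²) = 490.73 m.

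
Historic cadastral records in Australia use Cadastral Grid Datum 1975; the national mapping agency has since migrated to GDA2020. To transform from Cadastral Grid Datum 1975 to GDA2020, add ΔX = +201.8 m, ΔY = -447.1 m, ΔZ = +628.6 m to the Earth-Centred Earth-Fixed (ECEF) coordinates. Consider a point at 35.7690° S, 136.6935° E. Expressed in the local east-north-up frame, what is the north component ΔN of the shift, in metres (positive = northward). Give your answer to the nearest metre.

ΔN = 245 m

At φ = -35.7690°, λ = 136.6935°: sin φ = -0.584519, cos φ = 0.811380, sin λ = 0.685901, cos λ = -0.727695.
ΔN = −sin φ cos λ·ΔX − sin φ sin λ·ΔY + cos φ·ΔZ = −(-0.584519)(-0.727695)(201.8) − (-0.584519)(0.685901)(-447.1) + (0.811380)(628.6) = 244.95 m.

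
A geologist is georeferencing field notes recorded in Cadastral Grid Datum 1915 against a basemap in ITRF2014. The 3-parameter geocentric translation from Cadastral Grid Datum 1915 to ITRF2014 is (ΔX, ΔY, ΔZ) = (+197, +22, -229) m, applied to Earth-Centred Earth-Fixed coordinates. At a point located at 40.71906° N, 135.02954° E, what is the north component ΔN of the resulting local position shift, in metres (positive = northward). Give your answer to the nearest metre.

ΔN = -93 m

The local north axis is (−sin φ cos λ, −sin φ sin λ, cos φ), giving ΔN = 90.919 − 10.143 − 173.563 = -92.79 m.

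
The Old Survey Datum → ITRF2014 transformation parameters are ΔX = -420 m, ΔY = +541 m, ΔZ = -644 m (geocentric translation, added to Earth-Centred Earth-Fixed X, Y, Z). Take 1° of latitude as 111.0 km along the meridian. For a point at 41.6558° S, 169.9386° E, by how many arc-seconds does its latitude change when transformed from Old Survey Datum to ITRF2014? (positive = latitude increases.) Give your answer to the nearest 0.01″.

Δφ = -4.65″

sin φ = -0.664654, cos φ = 0.747151, sin λ = 0.174703, cos λ = -0.984621.
North component: ΔN = −sin φ cos λ·ΔX − sin φ sin λ·ΔY + cos φ·ΔZ = −(-0.664654)(-0.984621)(-420) − (-0.664654)(0.174703)(541) + (0.747151)(-644) = -143.48 m.
1° of latitude spans 111000 m, so Δφ = -143.48 / 111000 × 3600 = -4.654″.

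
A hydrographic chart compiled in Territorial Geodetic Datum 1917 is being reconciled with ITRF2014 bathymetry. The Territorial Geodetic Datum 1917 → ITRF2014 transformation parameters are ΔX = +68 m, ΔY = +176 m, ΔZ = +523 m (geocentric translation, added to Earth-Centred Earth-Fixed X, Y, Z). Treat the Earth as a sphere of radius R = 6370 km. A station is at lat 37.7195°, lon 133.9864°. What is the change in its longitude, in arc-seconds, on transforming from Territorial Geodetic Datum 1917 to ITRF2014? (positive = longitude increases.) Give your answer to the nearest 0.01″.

Δλ = -7.01″

sin φ = 0.611796, cos φ = 0.791015, sin λ = 0.719505, cos λ = -0.694488.
East component: ΔE = −sin λ·ΔX + cos λ·ΔY = −(0.719505)(68) + (-0.694488)(176) = -171.16 m.
1° of latitude spans πR/180 = 111177 m; at latitude φ, 1° of longitude spans that × cos φ = 87943.1 m, so Δλ = -171.16 / 87943.1 × 3600 = -7.006″.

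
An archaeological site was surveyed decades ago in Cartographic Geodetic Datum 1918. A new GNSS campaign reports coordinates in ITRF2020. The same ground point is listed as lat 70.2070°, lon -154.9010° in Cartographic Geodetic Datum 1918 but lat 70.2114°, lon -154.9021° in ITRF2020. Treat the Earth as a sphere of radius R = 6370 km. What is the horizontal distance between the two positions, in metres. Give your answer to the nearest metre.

491 m

Δφ = 70.2114° − 70.2070° = +0.0044°; Δλ = -154.9021° − -154.9010° = -0.0011°.
1° along a meridian = πR/180 = 111177 m.
ΔN = Δφ × 111177 = 489.2 m; ΔE = Δλ × 111177 × cos(70.2070°) = -0.0011 × 111177 × 0.338623 = -41.4 m.
Distance = √(ΔE² + ΔN²) = √((-41.4)² + 489.2²) = 490.9 m.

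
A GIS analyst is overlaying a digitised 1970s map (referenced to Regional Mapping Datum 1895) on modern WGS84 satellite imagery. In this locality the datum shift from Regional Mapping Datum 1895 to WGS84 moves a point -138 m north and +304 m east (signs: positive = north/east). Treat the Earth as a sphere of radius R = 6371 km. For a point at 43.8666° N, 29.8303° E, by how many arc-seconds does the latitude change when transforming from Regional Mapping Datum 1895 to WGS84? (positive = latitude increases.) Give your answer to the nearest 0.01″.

Δφ = -4.47″

On a sphere of radius R, 1 rad of latitude = R, so Δφ = ΔN / R = -138.0 / 6371000 = -2.1661e-05 rad = -4.468″.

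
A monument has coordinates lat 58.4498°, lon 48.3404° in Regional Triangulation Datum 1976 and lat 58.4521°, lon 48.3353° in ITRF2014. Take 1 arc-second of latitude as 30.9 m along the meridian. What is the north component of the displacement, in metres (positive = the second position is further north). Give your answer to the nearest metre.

Δφ = 58.4521° − 58.4498° = +0.0023°; Δλ = 48.3353° − 48.3404° = -0.0051°.
1° of latitude = 3600 × 30.90 = 111240 m.
ΔN = Δφ × 111240 = 255.9 m; ΔE = Δλ × 111240 × cos(58.4498°) = -0.0051 × 111240 × 0.523245 = -296.8 m.

ΔN = 256 m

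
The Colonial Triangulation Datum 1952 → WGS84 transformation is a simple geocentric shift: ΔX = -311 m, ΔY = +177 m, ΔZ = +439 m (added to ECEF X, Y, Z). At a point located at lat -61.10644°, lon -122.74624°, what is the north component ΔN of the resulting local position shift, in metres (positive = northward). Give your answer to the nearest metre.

The local north axis is (−sin φ cos λ, −sin φ sin λ, cos φ), giving ΔN = 147.285 − 130.339 + 212.118 = 229.06 m.

ΔN = 229 m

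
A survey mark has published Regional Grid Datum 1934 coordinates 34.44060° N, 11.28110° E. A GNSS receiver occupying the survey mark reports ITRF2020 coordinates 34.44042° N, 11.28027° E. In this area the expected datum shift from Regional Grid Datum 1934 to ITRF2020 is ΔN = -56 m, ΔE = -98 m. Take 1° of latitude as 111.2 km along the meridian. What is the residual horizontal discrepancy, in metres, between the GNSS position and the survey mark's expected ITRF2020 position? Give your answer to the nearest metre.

42 m

Observed coordinate differences: Δφ = -0.00018°, Δλ = -0.00083°.
Converting to metres (1° lat = 111200 m, cos φ = 0.824713): observed ΔN = -20.0 m, observed ΔE = -76.1 m.
Subtracting the expected shift leaves a residual of -20.0 − (-56) = 36.0 m north and -76.1 − (-98) = 21.9 m east.
Residual distance = √(36.0² + 21.9²) = 42.1 m.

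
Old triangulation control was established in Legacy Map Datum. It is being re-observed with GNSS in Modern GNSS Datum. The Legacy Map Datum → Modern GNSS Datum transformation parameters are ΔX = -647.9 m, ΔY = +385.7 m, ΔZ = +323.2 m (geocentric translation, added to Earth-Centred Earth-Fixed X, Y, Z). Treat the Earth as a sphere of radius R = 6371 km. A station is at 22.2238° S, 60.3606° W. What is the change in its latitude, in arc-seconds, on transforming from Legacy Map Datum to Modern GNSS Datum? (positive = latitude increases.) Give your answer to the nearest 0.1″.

Δφ = 1.7″

sin φ = -0.378225, cos φ = 0.925714, sin λ = -0.869155, cos λ = 0.494540.
North component: ΔN = −sin φ cos λ·ΔX − sin φ sin λ·ΔY + cos φ·ΔZ = −(-0.378225)(0.494540)(-647.9) − (-0.378225)(-0.869155)(385.7) + (0.925714)(323.2) = 51.21 m.
1° of latitude spans πR/180 = 111195 m, so Δφ = 51.21 / 111195 × 3600 = 1.658″.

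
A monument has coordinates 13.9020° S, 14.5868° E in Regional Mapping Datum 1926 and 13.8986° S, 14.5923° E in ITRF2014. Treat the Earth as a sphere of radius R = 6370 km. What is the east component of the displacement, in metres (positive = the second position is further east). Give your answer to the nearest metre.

ΔE = 594 m

Δφ = -13.8986° − -13.9020° = +0.0034°; Δλ = 14.5923° − 14.5868° = +0.0055°.
1° along a meridian = πR/180 = 111177 m.
ΔN = Δφ × 111177 = 378.0 m; ΔE = Δλ × 111177 × cos(-13.9020°) = +0.0055 × 111177 × 0.970708 = 593.6 m.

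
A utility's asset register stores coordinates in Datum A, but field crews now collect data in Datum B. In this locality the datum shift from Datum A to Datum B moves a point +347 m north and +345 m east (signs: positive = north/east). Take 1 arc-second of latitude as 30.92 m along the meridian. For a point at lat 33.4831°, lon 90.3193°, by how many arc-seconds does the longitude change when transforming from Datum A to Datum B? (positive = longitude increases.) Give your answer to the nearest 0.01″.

Δλ = 13.38″

At latitude 33.4831°, cos φ = 0.834049.
1″ of longitude at this latitude = 30.92 × cos φ = 25.7888 m, so Δλ = 345.0 / 25.7888 = 13.378″.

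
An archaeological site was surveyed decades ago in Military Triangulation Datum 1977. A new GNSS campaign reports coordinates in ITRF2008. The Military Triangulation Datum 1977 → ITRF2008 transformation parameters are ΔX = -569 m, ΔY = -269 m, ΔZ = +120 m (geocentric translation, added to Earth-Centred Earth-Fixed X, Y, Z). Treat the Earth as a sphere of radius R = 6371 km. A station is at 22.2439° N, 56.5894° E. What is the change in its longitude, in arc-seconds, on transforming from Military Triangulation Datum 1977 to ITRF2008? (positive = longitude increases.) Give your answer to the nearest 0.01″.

sin φ = 0.378550, cos φ = 0.925581, sin λ = 0.834746, cos λ = 0.550635.
East component: ΔE = −sin λ·ΔX + cos λ·ΔY = −(0.834746)(-569) + (0.550635)(-269) = 326.85 m.
1° of latitude spans πR/180 = 111195 m; at latitude φ, 1° of longitude spans that × cos φ = 102919.9 m, so Δλ = 326.85 / 102919.9 × 3600 = 11.433″.

Δλ = 11.43″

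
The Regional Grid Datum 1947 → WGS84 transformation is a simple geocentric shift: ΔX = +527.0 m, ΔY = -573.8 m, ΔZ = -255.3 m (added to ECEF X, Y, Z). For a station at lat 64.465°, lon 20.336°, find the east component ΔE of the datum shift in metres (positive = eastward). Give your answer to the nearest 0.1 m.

At φ = 64.465°, λ = 20.336°: sin φ = 0.902322, cos φ = 0.431062, sin λ = 0.347525, cos λ = 0.937671.
ΔE = −sin λ·ΔX + cos λ·ΔY = −(0.347525)·(527.0) + (0.937671)·(-573.8) = -721.18 m.

ΔE = -721.2 m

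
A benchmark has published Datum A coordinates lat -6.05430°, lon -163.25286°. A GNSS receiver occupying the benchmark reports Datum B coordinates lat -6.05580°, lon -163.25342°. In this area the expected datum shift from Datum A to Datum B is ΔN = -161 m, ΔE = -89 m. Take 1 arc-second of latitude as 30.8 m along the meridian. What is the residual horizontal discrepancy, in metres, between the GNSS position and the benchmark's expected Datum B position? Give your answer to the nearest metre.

Observed coordinate differences: Δφ = -0.00150°, Δλ = -0.00056°.
Converting to metres (1° lat = 110880 m, cos φ = 0.994422): observed ΔN = -166.3 m, observed ΔE = -61.7 m.
Subtracting the expected shift leaves a residual of -166.3 − (-161) = -5.3 m north and -61.7 − (-89) = 27.3 m east.
Residual distance = √((-5.3)² + 27.3²) = 27.8 m.

28 m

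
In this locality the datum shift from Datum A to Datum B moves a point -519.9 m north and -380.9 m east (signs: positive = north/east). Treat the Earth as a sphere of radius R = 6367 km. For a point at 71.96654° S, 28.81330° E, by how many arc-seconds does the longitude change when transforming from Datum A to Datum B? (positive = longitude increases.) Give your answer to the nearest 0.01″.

At latitude -71.96654°, cos φ = 0.309572.
One radian of longitude at latitude φ spans R cos φ, so Δλ = ΔE / (R cos φ) = -380.9 / (6367000 × 0.309572) = -1.9325e-04 rad = -39.860″.

Δλ = -39.86″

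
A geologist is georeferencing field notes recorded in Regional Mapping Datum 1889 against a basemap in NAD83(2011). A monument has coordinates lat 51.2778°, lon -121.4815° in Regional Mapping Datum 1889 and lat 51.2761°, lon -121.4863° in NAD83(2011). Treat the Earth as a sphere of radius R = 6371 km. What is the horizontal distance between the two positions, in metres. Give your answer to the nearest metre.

384 m

Δφ = 51.2761° − 51.2778° = -0.0017°; Δλ = -121.4863° − -121.4815° = -0.0048°.
1° along a meridian = πR/180 = 111195 m.
ΔN = Δφ × 111195 = -189.0 m; ΔE = Δλ × 111195 × cos(51.2778°) = -0.0048 × 111195 × 0.625545 = -333.9 m.
Distance = √(ΔE² + ΔN²) = √((-333.9)² + (-189.0)²) = 383.7 m.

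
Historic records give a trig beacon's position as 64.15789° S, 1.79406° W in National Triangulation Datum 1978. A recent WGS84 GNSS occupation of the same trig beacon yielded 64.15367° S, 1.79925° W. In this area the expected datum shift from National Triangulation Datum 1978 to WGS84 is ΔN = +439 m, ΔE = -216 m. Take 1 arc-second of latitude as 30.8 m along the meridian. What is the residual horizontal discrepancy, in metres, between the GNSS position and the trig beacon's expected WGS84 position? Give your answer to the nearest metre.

Observed coordinate differences: Δφ = +0.00422°, Δλ = -0.00519°.
Converting to metres (1° lat = 110880 m, cos φ = 0.435893): observed ΔN = 467.9 m, observed ΔE = -250.8 m.
Subtracting the expected shift leaves a residual of 467.9 − (439) = 28.9 m north and -250.8 − (-216) = -34.8 m east.
Residual distance = √(28.9² + (-34.8)²) = 45.3 m.

45 m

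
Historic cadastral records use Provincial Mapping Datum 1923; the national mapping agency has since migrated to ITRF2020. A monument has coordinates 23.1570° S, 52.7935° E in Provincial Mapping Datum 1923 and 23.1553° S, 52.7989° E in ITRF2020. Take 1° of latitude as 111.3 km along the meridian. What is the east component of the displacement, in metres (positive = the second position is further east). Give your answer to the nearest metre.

ΔE = 553 m

Δφ = -23.1553° − -23.1570° = +0.0017°; Δλ = 52.7989° − 52.7935° = +0.0054°.
ΔN = Δφ × 111300 = 189.2 m; ΔE = Δλ × 111300 × cos(-23.1570°) = +0.0054 × 111300 × 0.919431 = 552.6 m.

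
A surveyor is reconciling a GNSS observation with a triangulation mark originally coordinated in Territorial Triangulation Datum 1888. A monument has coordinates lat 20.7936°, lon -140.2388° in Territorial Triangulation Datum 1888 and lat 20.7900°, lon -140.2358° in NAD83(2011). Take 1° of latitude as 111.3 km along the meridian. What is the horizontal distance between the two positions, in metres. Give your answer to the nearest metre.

508 m

Δφ = 20.7900° − 20.7936° = -0.0036°; Δλ = -140.2358° − -140.2388° = +0.0030°.
ΔN = Δφ × 111300 = -400.7 m; ΔE = Δλ × 111300 × cos(20.7936°) = +0.0030 × 111300 × 0.934865 = 312.2 m.
Distance = √(ΔE² + ΔN²) = √(312.2² + (-400.7)²) = 507.9 m.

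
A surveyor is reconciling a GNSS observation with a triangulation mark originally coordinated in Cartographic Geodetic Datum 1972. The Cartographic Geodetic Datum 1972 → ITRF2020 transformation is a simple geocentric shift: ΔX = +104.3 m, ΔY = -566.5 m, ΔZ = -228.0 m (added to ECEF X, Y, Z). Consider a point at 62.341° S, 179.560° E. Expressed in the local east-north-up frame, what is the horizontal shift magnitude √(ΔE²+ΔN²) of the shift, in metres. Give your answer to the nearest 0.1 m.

600.7 m

The local east axis at (φ, λ) is (−sin λ, cos λ, 0), so ΔE = −sin(179.560°)·104.3 + cos(179.560°)·(-566.5) = 565.68 m.
The local north axis is (−sin φ cos λ, −sin φ sin λ, cos φ), giving ΔN = -92.379 − 3.853 − 105.840 = -202.07 m.
Horizontal magnitude = √(ΔE² + ΔN²) = √(565.68² + (-202.07)²) = 600.69 m.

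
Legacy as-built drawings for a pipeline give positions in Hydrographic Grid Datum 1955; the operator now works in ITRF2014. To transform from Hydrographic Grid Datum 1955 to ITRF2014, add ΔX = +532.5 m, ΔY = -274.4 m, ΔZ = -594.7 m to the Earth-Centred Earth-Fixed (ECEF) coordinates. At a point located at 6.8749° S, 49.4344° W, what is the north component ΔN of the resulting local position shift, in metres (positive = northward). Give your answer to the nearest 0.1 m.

ΔN = -524.0 m

At φ = -6.8749°, λ = -49.4344°: sin φ = -0.119702, cos φ = 0.992810, sin λ = -0.759662, cos λ = 0.650318.
ΔN = −sin φ cos λ·ΔX − sin φ sin λ·ΔY + cos φ·ΔZ = −(-0.119702)(0.650318)(532.5) − (-0.119702)(-0.759662)(-274.4) + (0.992810)(-594.7) = -524.02 m.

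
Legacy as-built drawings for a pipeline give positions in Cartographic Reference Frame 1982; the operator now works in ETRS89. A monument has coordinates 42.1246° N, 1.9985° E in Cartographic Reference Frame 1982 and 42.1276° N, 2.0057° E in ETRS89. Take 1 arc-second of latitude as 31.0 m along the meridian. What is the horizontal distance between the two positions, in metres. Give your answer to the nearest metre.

684 m

Δφ = 42.1276° − 42.1246° = +0.0030°; Δλ = 2.0057° − 1.9985° = +0.0072°.
1° of latitude = 3600 × 31.00 = 111600 m.
ΔN = Δφ × 111600 = 334.8 m; ΔE = Δλ × 111600 × cos(42.1246°) = +0.0072 × 111600 × 0.741688 = 596.0 m.
Distance = √(ΔE² + ΔN²) = √(596.0² + 334.8²) = 683.6 m.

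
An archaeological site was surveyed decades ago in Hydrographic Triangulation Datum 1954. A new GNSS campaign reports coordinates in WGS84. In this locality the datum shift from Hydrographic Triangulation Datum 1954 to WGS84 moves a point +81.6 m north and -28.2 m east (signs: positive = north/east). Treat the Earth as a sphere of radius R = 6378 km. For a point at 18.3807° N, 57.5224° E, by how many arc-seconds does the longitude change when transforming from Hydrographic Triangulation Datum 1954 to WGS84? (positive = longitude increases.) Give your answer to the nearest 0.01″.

Δλ = -0.96″

At latitude 18.3807°, cos φ = 0.948982.
One radian of longitude at latitude φ spans R cos φ, so Δλ = ΔE / (R cos φ) = -28.2 / (6378000 × 0.948982) = -4.6591e-06 rad = -0.961″.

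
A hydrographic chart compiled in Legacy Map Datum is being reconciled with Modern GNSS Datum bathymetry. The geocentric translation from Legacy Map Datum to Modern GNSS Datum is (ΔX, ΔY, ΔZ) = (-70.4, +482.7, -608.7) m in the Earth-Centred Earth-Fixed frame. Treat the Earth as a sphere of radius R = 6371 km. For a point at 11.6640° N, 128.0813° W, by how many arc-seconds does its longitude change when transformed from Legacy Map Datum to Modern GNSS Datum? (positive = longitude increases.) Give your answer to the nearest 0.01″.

sin φ = 0.202172, cos φ = 0.979350, sin λ = -0.787136, cos λ = -0.616779.
East component: ΔE = −sin λ·ΔX + cos λ·ΔY = −(-0.787136)(-70.4) + (-0.616779)(482.7) = -353.13 m.
1° of latitude spans πR/180 = 111195 m; at latitude φ, 1° of longitude spans that × cos φ = 108898.8 m, so Δλ = -353.13 / 108898.8 × 3600 = -11.674″.

Δλ = -11.67″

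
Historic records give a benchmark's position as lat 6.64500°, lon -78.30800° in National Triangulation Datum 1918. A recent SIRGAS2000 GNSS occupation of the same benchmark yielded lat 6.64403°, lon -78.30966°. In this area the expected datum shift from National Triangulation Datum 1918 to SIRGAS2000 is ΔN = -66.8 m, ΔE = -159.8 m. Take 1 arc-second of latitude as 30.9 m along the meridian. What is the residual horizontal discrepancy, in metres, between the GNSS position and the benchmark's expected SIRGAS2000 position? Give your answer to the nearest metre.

Observed coordinate differences: Δφ = -0.00097°, Δλ = -0.00166°.
Converting to metres (1° lat = 111240 m, cos φ = 0.993282): observed ΔN = -107.9 m, observed ΔE = -183.4 m.
Subtracting the expected shift leaves a residual of -107.9 − (-66.8) = -41.1 m north and -183.4 − (-159.8) = -23.6 m east.
Residual distance = √((-41.1)² + (-23.6)²) = 47.4 m.

47 m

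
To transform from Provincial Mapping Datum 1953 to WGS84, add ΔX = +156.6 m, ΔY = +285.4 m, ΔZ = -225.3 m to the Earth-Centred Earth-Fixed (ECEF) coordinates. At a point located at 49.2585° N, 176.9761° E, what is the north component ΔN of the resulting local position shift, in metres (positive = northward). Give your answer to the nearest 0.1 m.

The local north axis is (−sin φ cos λ, −sin φ sin λ, cos φ), giving ΔN = 118.485 − 11.407 − 147.041 = -39.96 m.

ΔN = -40.0 m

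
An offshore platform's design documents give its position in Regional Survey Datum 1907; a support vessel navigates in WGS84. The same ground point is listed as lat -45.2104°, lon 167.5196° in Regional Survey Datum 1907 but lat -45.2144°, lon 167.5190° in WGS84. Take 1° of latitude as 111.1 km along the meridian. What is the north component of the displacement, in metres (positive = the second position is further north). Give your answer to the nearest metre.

Δφ = -45.2144° − -45.2104° = -0.0040°; Δλ = 167.5190° − 167.5196° = -0.0006°.
ΔN = Δφ × 111100 = -444.4 m; ΔE = Δλ × 111100 × cos(-45.2104°) = -0.0006 × 111100 × 0.704505 = -47.0 m.

ΔN = -444 m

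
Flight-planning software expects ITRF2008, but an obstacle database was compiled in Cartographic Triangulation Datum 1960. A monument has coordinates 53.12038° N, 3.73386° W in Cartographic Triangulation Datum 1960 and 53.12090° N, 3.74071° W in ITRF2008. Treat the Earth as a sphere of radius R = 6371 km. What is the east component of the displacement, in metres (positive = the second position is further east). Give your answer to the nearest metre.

Δφ = 53.12090° − 53.12038° = +0.00052°; Δλ = -3.74071° − -3.73386° = -0.00685°.
1° along a meridian = πR/180 = 111195 m.
ΔN = Δφ × 111195 = 57.8 m; ΔE = Δλ × 111195 × cos(53.12038°) = -0.00685 × 111195 × 0.600136 = -457.1 m.

ΔE = -457 m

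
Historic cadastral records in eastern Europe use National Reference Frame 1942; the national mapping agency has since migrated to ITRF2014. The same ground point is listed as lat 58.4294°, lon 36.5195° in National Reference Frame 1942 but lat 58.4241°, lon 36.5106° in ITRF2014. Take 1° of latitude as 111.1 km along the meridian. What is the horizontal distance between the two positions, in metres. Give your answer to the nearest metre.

Δφ = 58.4241° − 58.4294° = -0.0053°; Δλ = 36.5106° − 36.5195° = -0.0089°.
ΔN = Δφ × 111100 = -588.8 m; ΔE = Δλ × 111100 × cos(58.4294°) = -0.0089 × 111100 × 0.523549 = -517.7 m.
Distance = √(ΔE² + ΔN²) = √((-517.7)² + (-588.8)²) = 784.0 m.

784 m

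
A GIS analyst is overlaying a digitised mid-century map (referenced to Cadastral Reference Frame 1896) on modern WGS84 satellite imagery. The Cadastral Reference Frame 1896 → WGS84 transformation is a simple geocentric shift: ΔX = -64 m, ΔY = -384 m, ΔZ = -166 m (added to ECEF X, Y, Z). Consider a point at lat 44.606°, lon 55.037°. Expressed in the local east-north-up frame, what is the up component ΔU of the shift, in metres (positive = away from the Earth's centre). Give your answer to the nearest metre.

ΔU = -367 m

At φ = 44.606°, λ = 55.037°: sin φ = 0.702228, cos φ = 0.711953, sin λ = 0.819522, cos λ = 0.573047.
ΔU = cos φ cos λ·ΔX + cos φ sin λ·ΔY + sin φ·ΔZ = (0.711953)(0.573047)(-64) + (0.711953)(0.819522)(-384) + (0.702228)(-166) = -366.73 m.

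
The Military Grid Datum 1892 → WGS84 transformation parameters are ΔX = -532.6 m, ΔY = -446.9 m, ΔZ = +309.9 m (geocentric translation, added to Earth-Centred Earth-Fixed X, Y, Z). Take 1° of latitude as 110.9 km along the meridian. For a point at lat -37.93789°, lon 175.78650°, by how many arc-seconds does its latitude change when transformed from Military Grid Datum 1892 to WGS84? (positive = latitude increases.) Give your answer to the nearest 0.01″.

sin φ = -0.614807, cos φ = 0.788678, sin λ = 0.073473, cos λ = -0.997297.
North component: ΔN = −sin φ cos λ·ΔX − sin φ sin λ·ΔY + cos φ·ΔZ = −(-0.614807)(-0.997297)(-532.6) − (-0.614807)(0.073473)(-446.9) + (0.788678)(309.9) = 550.79 m.
1° of latitude spans 110900 m, so Δφ = 550.79 / 110900 × 3600 = 17.879″.

Δφ = 17.88″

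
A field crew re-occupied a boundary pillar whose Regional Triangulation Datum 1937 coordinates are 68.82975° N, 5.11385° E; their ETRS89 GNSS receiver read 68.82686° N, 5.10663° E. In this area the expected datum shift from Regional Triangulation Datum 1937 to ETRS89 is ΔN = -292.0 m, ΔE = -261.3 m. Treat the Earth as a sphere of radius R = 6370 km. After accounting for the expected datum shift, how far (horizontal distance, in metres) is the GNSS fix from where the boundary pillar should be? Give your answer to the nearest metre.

41 m

Observed coordinate differences: Δφ = -0.00289°, Δλ = -0.00722°.
Converting to metres (1° lat = 111177 m, cos φ = 0.361140): observed ΔN = -321.3 m, observed ΔE = -289.9 m.
Subtracting the expected shift leaves a residual of -321.3 − (-292.0) = -29.3 m north and -289.9 − (-261.3) = -28.6 m east.
Residual distance = √((-29.3)² + (-28.6)²) = 40.9 m.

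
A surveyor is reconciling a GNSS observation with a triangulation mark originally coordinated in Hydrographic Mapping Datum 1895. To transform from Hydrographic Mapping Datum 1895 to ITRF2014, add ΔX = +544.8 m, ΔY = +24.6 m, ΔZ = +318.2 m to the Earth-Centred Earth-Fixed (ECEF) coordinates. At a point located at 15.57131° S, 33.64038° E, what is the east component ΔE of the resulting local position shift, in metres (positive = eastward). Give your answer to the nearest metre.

ΔE = -281 m

At φ = -15.57131°, λ = 33.64038°: sin φ = -0.268437, cos φ = 0.963297, sin λ = 0.553978, cos λ = 0.832531.
ΔE = −sin λ·ΔX + cos λ·ΔY = −(0.553978)·(544.8) + (0.832531)·(24.6) = -281.33 m.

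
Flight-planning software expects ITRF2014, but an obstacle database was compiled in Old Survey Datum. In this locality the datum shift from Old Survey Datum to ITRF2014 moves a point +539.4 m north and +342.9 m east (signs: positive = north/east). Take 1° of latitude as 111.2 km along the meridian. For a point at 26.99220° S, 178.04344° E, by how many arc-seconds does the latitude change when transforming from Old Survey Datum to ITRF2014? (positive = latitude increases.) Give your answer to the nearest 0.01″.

Δφ = 17.46″

1° of latitude = 111.2 km, so Δφ = 539.4 / 111200 = 0.0048507° = 17.463″.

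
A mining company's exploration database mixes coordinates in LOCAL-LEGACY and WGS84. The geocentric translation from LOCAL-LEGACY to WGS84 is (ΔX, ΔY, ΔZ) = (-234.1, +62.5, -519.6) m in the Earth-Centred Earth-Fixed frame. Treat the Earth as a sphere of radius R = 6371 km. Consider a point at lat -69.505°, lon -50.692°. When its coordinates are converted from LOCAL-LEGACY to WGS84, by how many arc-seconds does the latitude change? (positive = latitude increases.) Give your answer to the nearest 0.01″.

Δφ = -11.85″

sin φ = -0.936703, cos φ = 0.350126, sin λ = -0.773752, cos λ = 0.633489.
North component: ΔN = −sin φ cos λ·ΔX − sin φ sin λ·ΔY + cos φ·ΔZ = −(-0.936703)(0.633489)(-234.1) − (-0.936703)(-0.773752)(62.5) + (0.350126)(-519.6) = -366.14 m.
1° of latitude spans πR/180 = 111195 m, so Δφ = -366.14 / 111195 × 3600 = -11.854″.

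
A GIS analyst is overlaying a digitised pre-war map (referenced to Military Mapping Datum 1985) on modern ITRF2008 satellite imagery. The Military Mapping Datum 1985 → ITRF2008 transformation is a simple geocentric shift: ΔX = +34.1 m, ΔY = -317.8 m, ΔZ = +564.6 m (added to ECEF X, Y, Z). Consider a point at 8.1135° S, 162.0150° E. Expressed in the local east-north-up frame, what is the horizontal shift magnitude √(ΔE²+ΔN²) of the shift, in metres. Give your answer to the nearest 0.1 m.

The local east axis at (φ, λ) is (−sin λ, cos λ, 0), so ΔE = −sin(162.0150°)·34.1 + cos(162.0150°)·(-317.8) = 291.74 m.
The local north axis is (−sin φ cos λ, −sin φ sin λ, cos φ), giving ΔN = -4.578 − 13.849 + 558.949 = 540.52 m.
Horizontal magnitude = √(ΔE² + ΔN²) = √(291.74² + 540.52²) = 614.23 m.

614.2 m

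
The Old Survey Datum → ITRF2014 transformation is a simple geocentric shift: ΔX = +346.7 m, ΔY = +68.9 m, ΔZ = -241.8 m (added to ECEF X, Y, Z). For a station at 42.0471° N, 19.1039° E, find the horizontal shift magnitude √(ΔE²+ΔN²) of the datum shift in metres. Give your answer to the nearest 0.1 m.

416.9 m

The local east axis at (φ, λ) is (−sin λ, cos λ, 0), so ΔE = −sin(19.1039°)·346.7 + cos(19.1039°)·68.9 = -48.36 m.
The local north axis is (−sin φ cos λ, −sin φ sin λ, cos φ), giving ΔN = -219.411 − 15.102 − 179.559 = -414.07 m.
Horizontal magnitude = √(ΔE² + ΔN²) = √((-48.36)² + (-414.07)²) = 416.89 m.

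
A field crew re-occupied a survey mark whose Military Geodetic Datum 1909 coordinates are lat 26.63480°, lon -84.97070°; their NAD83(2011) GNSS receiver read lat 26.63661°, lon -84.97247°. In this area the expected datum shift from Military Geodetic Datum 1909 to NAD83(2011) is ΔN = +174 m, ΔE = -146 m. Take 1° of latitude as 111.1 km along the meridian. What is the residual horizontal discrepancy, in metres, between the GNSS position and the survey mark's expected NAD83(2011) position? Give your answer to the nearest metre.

Observed coordinate differences: Δφ = +0.00181°, Δλ = -0.00177°.
Converting to metres (1° lat = 111100 m, cos φ = 0.893882): observed ΔN = 201.1 m, observed ΔE = -175.8 m.
Subtracting the expected shift leaves a residual of 201.1 − (174) = 27.1 m north and -175.8 − (-146) = -29.8 m east.
Residual distance = √(27.1² + (-29.8)²) = 40.3 m.

40 m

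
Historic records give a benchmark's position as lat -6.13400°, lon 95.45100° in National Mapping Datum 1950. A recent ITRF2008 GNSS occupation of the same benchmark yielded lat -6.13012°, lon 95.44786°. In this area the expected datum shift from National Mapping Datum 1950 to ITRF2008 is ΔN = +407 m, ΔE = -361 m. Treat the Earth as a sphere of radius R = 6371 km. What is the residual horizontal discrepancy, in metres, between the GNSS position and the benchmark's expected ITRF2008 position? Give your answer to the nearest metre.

28 m

Observed coordinate differences: Δφ = +0.00388°, Δλ = -0.00314°.
Converting to metres (1° lat = 111195 m, cos φ = 0.994275): observed ΔN = 431.4 m, observed ΔE = -347.2 m.
Subtracting the expected shift leaves a residual of 431.4 − (407) = 24.4 m north and -347.2 − (-361) = 13.8 m east.
Residual distance = √(24.4² + 13.8²) = 28.1 m.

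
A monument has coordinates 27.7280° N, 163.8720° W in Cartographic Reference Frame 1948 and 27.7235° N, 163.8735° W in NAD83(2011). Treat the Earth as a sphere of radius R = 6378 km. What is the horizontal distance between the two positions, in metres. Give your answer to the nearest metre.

522 m

Δφ = 27.7235° − 27.7280° = -0.0045°; Δλ = -163.8735° − -163.8720° = -0.0015°.
1° along a meridian = πR/180 = 111317 m.
ΔN = Δφ × 111317 = -500.9 m; ΔE = Δλ × 111317 × cos(27.7280°) = -0.0015 × 111317 × 0.885166 = -147.8 m.
Distance = √(ΔE² + ΔN²) = √((-147.8)² + (-500.9)²) = 522.3 m.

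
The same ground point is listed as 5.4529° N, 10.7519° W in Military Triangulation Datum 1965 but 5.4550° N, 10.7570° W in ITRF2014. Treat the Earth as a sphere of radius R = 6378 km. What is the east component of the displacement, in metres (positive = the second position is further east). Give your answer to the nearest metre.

Δφ = 5.4550° − 5.4529° = +0.0021°; Δλ = -10.7570° − -10.7519° = -0.0051°.
1° along a meridian = πR/180 = 111317 m.
ΔN = Δφ × 111317 = 233.8 m; ΔE = Δλ × 111317 × cos(5.4529°) = -0.0051 × 111317 × 0.995475 = -565.1 m.

ΔE = -565 m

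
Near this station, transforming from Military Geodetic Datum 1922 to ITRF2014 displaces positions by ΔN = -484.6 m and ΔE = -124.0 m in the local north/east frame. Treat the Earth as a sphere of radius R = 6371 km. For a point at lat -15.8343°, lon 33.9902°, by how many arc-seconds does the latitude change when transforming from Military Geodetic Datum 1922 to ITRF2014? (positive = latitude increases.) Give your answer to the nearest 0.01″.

Δφ = -15.69″

On a sphere of radius R, 1 rad of latitude = R, so Δφ = ΔN / R = -484.6 / 6371000 = -7.6063e-05 rad = -15.689″.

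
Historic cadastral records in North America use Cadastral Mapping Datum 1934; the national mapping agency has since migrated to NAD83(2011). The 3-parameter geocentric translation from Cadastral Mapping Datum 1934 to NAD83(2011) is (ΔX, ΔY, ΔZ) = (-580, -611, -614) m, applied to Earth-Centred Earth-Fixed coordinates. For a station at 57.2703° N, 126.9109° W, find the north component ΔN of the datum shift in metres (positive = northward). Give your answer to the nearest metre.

The local north axis is (−sin φ cos λ, −sin φ sin λ, cos φ), giving ΔN = -293.028 − 410.973 − 331.975 = -1035.98 m.

ΔN = -1036 m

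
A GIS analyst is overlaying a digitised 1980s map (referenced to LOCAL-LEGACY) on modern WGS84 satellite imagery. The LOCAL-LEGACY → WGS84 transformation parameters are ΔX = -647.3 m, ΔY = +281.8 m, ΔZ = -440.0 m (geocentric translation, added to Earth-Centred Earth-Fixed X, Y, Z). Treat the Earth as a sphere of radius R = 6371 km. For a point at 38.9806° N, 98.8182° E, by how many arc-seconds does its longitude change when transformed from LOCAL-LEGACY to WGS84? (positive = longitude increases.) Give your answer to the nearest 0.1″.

sin φ = 0.629057, cos φ = 0.777359, sin λ = 0.988180, cos λ = -0.153300.
East component: ΔE = −sin λ·ΔX + cos λ·ΔY = −(0.988180)(-647.3) + (-0.153300)(281.8) = 596.45 m.
1° of latitude spans πR/180 = 111195 m; at latitude φ, 1° of longitude spans that × cos φ = 86438.4 m, so Δλ = 596.45 / 86438.4 × 3600 = 24.841″.

Δλ = 24.8″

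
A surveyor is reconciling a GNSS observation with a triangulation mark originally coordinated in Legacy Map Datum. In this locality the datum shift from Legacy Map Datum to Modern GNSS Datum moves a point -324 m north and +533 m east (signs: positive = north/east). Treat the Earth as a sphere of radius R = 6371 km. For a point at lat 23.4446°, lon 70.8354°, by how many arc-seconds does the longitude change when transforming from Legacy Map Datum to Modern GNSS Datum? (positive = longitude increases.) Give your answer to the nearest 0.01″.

Δλ = 18.81″

At latitude 23.4446°, cos φ = 0.917445.
One radian of longitude at latitude φ spans R cos φ, so Δλ = ΔE / (R cos φ) = 533.0 / (6371000 × 0.917445) = 9.1188e-05 rad = 18.809″.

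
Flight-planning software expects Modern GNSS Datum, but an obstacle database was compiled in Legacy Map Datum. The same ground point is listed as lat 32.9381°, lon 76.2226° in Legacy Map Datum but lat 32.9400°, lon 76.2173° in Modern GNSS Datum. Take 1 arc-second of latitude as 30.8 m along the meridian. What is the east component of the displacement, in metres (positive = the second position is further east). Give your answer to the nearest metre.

ΔE = -493 m

Δφ = 32.9400° − 32.9381° = +0.0019°; Δλ = 76.2173° − 76.2226° = -0.0053°.
1° of latitude = 3600 × 30.80 = 110880 m.
ΔN = Δφ × 110880 = 210.7 m; ΔE = Δλ × 110880 × cos(32.9381°) = -0.0053 × 110880 × 0.839258 = -493.2 m.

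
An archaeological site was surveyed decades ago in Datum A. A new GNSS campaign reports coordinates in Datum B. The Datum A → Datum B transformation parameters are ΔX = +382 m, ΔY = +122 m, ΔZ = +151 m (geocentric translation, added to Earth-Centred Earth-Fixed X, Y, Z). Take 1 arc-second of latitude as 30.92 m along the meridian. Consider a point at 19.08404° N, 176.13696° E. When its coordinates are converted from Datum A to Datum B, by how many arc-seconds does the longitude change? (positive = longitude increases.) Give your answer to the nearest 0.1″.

sin φ = 0.326955, cos φ = 0.945040, sin λ = 0.067372, cos λ = -0.997728.
East component: ΔE = −sin λ·ΔX + cos λ·ΔY = −(0.067372)(382) + (-0.997728)(122) = -147.46 m.
1° of latitude spans 3600 × 30.92 = 111312 m; at latitude φ, 1° of longitude spans that × cos φ = 105194.3 m, so Δλ = -147.46 / 105194.3 × 3600 = -5.046″.

Δλ = -5.0″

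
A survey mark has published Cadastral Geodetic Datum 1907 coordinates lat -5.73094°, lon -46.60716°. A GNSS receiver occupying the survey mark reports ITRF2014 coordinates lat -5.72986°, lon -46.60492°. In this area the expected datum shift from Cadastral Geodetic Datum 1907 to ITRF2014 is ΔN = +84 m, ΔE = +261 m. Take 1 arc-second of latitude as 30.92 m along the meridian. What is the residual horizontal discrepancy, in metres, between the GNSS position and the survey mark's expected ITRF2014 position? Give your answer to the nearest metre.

Observed coordinate differences: Δφ = +0.00108°, Δλ = +0.00224°.
Converting to metres (1° lat = 111312 m, cos φ = 0.995002): observed ΔN = 120.2 m, observed ΔE = 248.1 m.
Subtracting the expected shift leaves a residual of 120.2 − (84) = 36.2 m north and 248.1 − (261) = -12.9 m east.
Residual distance = √(36.2² + (-12.9)²) = 38.4 m.

38 m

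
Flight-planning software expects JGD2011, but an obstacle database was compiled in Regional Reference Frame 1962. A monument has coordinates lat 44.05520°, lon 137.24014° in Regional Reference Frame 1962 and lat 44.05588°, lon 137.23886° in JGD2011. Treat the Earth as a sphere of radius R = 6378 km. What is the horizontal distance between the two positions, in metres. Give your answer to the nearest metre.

127 m

Δφ = 44.05588° − 44.05520° = +0.00068°; Δλ = 137.23886° − 137.24014° = -0.00128°.
1° along a meridian = πR/180 = 111317 m.
ΔN = Δφ × 111317 = 75.7 m; ΔE = Δλ × 111317 × cos(44.05520°) = -0.00128 × 111317 × 0.718670 = -102.4 m.
Distance = √(ΔE² + ΔN²) = √((-102.4)² + 75.7²) = 127.3 m.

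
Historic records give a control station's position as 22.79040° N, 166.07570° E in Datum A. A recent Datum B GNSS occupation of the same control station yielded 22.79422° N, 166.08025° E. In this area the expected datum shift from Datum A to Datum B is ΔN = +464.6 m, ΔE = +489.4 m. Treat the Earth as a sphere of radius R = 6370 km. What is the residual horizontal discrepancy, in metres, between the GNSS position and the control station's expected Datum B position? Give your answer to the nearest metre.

46 m

Observed coordinate differences: Δφ = +0.00382°, Δλ = +0.00455°.
Converting to metres (1° lat = 111177 m, cos φ = 0.921928): observed ΔN = 424.7 m, observed ΔE = 466.4 m.
Subtracting the expected shift leaves a residual of 424.7 − (464.6) = -39.9 m north and 466.4 − (489.4) = -23.0 m east.
Residual distance = √((-39.9)² + (-23.0)²) = 46.1 m.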